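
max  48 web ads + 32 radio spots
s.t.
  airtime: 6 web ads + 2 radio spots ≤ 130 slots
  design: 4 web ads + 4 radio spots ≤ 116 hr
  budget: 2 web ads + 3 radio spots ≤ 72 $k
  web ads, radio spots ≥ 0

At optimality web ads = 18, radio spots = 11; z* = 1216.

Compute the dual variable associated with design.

6

Check each constraint at x*: airtime 130/130 (tight); design 116/116 (tight); budget 69/72 (slack 3).
Since budget is not tight, its dual is 0.
From A_Bᵀ y = c: 6·y_airtime + 4·y_design = 48; 2·y_airtime + 4·y_design = 32.
This yields shadow prices y_airtime = 4, y_design = 6.
Shadow price of design = 6.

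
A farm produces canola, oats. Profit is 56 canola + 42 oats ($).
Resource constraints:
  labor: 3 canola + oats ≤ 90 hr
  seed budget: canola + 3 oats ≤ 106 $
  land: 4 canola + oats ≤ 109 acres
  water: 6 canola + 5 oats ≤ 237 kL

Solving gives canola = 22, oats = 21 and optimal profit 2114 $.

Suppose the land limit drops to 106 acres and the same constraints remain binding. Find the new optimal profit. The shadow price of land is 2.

Δb = -3, so new z* = 2114 + (2)·(-3) = 2114 − 6 = 2108.

2108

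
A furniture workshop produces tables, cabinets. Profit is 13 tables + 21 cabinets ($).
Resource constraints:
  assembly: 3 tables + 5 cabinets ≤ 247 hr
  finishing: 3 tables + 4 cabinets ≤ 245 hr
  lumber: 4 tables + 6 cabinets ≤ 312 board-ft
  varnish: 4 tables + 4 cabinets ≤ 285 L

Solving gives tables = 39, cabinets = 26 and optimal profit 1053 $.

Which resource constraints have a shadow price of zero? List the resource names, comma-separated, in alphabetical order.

finishing, varnish

assembly: 247/247 (binding)
finishing: 221/245 (slack 24)
lumber: 312/312 (binding)
varnish: 260/285 (slack 25)
By complementary slackness, a constraint with positive slack has shadow price 0 → finishing, varnish.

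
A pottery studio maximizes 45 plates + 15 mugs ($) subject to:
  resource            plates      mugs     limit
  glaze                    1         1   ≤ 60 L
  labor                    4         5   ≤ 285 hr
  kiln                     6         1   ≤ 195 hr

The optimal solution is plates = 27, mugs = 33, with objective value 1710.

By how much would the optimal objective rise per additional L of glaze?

Check each constraint at x*: glaze 60/60 (tight); labor 273/285 (slack 12); kiln 195/195 (tight).
Since labor is not tight, its dual is 0.
Dual feasibility on the basic columns requires 1·y_glaze + 6·y_kiln = 45, 1·y_glaze + 1·y_kiln = 15.
This yields shadow prices y_glaze = 9, y_kiln = 6.
Shadow price of glaze = 9.

9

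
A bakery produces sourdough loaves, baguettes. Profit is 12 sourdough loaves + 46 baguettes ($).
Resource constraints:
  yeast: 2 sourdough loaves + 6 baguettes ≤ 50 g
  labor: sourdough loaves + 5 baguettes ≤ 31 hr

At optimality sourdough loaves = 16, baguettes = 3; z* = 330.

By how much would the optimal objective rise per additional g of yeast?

3.5

Check each constraint at x*: yeast 50/50 (tight); labor 31/31 (tight).
The binding rows give the dual system: 2·y_yeast + 1·y_labor = 12 and 6·y_yeast + 5·y_labor = 46.
Solving: y_yeast = 3.5, y_labor = 5.
Shadow price of yeast = 3.5.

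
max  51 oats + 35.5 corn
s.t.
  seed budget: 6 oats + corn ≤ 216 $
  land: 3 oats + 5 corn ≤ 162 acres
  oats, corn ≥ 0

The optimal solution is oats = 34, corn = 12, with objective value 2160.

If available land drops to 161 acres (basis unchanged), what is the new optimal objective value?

2154

Check each constraint at x*: seed budget 216/216 (tight); land 162/162 (tight).
The binding rows give the dual system: 6·y_seed budget + 3·y_land = 51 and 1·y_seed budget + 5·y_land = 35.5.
Solving: y_seed budget = 5.5, y_land = 6.
Δz = y_land·Δb = 6 × (-1) = -6, so new z* = 2160 − 6 = 2154.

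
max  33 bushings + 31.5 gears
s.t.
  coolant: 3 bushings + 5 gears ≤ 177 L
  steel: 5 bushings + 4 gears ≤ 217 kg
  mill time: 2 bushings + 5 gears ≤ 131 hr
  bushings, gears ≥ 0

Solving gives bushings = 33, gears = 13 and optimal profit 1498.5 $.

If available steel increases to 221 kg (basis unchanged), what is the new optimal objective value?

Check each constraint at x*: coolant 164/177 (slack 13); steel 217/217 (tight); mill time 131/131 (tight).
Slack constraints have shadow price 0 (complementary slackness).
From A_Bᵀ y = c: 5·y_steel + 2·y_mill time = 33; 4·y_steel + 5·y_mill time = 31.5.
This yields shadow prices y_steel = 6, y_mill time = 1.5.
Δz = y_steel·Δb = 6 × (4) = 24, so new z* = 1498.5 + 24 = 1522.5.

1522.5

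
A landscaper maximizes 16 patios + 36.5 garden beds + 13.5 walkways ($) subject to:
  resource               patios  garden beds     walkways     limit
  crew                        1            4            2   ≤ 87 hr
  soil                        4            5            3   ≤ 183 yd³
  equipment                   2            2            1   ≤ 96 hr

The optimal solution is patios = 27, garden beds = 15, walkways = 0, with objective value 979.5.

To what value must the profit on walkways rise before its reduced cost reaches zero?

Check each constraint at x*: crew 87/87 (tight); soil 183/183 (tight); equipment 84/96 (slack 12).
By complementary slackness, y = 0 for the non-binding constraint.
From A_Bᵀ y = c: 1·y_crew + 4·y_soil = 16; 4·y_crew + 5·y_soil = 36.5.
This yields shadow prices y_crew = 6, y_soil = 2.5.
walkways enters the basis when its profit ≥ yᵀa₃ = 6·2 + 2.5·3 = 19.5.

19.5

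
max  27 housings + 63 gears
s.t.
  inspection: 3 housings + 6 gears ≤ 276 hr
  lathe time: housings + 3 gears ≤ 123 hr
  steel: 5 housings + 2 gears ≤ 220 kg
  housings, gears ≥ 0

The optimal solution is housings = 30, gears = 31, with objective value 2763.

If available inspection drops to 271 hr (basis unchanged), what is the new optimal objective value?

At the optimum: inspection uses 276 of 276 (binding); lathe time uses 123 of 123 (binding); steel uses 212 of 220 (slack = 8).
Slack constraints have shadow price 0 (complementary slackness).
From A_Bᵀ y = c: 3·y_inspection + 1·y_lathe time = 27; 6·y_inspection + 3·y_lathe time = 63.
This yields shadow prices y_inspection = 6, y_lathe time = 9.
Δz = y_inspection·Δb = 6 × (-5) = -30, so new z* = 2763 − 30 = 2733.

2733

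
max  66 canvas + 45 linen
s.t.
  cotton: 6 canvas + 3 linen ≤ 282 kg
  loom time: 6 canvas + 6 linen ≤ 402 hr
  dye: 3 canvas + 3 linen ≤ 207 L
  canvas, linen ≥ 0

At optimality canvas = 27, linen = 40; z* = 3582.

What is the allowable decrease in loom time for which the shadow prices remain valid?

120

Binding constraints: cotton, loom time. The basis is B = [[6,3],[6,6]] with det 18.
Per unit decrease in loom time, x* moves by d = (0.1667, -0.3333).
The basis stays optimal until linen reaches 0; allowable decrease = 120 hr.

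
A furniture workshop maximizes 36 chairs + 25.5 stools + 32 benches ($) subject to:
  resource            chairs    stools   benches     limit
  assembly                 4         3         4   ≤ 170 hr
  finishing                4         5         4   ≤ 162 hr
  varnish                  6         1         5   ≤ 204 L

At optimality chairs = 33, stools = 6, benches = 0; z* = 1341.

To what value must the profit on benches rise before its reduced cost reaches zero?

33

Check each constraint at x*: assembly 150/170 (slack 20); finishing 162/162 (tight); varnish 204/204 (tight).
Slack constraints have shadow price 0 (complementary slackness).
The binding rows give the dual system: 4·y_finishing + 6·y_varnish = 36 and 5·y_finishing + 1·y_varnish = 25.5.
This yields shadow prices y_finishing = 4.5, y_varnish = 3.
benches enters the basis when its profit ≥ yᵀa₃ = 4.5·4 + 3·5 = 33.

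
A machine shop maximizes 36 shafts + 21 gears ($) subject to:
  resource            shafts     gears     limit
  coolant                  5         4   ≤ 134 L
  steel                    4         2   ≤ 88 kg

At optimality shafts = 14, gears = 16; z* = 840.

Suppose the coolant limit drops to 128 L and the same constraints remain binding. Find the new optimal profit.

828

At the optimum: coolant uses 134 of 134 (binding); steel uses 88 of 88 (binding).
Dual feasibility on the basic columns requires 5·y_coolant + 4·y_steel = 36, 4·y_coolant + 2·y_steel = 21.
→ y_coolant = 2 and y_steel = 6.5.
Δz = y_coolant·Δb = 2 × (-6) = -12, so new z* = 840 − 12 = 828.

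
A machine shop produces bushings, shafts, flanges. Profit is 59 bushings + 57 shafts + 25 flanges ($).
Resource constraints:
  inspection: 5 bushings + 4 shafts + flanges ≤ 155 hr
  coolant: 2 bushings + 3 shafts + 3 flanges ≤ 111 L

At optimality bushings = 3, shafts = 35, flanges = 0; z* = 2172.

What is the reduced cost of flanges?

At the optimum: inspection uses 155 of 155 (binding); coolant uses 111 of 111 (binding).
From A_Bᵀ y = c: 5·y_inspection + 2·y_coolant = 59; 4·y_inspection + 3·y_coolant = 57.
→ y_inspection = 9 and y_coolant = 7.
Reduced cost of flanges: c₃ − yᵀa₃ = 25 − (9·1 + 7·3) = 25 − 30 = -5.

-5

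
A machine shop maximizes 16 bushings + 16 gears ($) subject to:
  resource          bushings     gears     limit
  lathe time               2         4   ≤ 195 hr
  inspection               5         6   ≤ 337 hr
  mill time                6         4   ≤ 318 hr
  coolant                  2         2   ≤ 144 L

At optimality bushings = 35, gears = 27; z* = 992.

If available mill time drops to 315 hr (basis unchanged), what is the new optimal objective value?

989

Binding: inspection and mill time. Non-binding: lathe time (17 unused), coolant (20 unused).
Slack constraints have shadow price 0 (complementary slackness).
From A_Bᵀ y = c: 5·y_inspection + 6·y_mill time = 16; 6·y_inspection + 4·y_mill time = 16.
This yields shadow prices y_inspection = 2, y_mill time = 1.
Δz = y_mill time·Δb = 1 × (-3) = -3, so new z* = 992 − 3 = 989.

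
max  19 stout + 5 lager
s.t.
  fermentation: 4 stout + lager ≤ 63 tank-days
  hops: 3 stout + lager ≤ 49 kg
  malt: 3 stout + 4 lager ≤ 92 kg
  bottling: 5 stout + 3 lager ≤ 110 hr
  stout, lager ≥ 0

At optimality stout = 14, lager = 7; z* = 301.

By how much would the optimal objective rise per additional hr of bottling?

0

Binding: fermentation and hops. Non-binding: malt (22 unused), bottling (19 unused).
Slack constraints have shadow price 0 (complementary slackness).
The binding rows give the dual system: 4·y_fermentation + 3·y_hops = 19 and 1·y_fermentation + 1·y_hops = 5.
Solving: y_fermentation = 4, y_hops = 1.
Shadow price of bottling = 0.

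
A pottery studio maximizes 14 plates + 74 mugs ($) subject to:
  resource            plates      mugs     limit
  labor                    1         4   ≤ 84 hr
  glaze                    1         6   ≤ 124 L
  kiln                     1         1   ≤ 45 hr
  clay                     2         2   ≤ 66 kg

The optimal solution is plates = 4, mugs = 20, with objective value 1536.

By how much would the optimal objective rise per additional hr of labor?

5

At the optimum: labor uses 84 of 84 (binding); glaze uses 124 of 124 (binding); kiln uses 24 of 45 (slack = 21); clay uses 48 of 66 (slack = 18).
By complementary slackness, y = 0 for the non-binding constraints.
Dual feasibility on the basic columns requires 1·y_labor + 1·y_glaze = 14, 4·y_labor + 6·y_glaze = 74.
→ y_labor = 5 and y_glaze = 9.
Shadow price of labor = 5.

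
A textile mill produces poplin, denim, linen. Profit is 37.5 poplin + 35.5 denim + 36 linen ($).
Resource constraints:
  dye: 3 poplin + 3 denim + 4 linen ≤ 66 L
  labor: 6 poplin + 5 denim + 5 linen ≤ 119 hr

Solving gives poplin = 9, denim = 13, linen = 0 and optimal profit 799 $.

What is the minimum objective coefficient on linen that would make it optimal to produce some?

44

At the optimum: dye uses 66 of 66 (binding); labor uses 119 of 119 (binding).
Dual feasibility on the basic columns requires 3·y_dye + 6·y_labor = 37.5, 3·y_dye + 5·y_labor = 35.5.
This yields shadow prices y_dye = 8.5, y_labor = 2.
linen enters the basis when its profit ≥ yᵀa₃ = 8.5·4 + 2·5 = 44.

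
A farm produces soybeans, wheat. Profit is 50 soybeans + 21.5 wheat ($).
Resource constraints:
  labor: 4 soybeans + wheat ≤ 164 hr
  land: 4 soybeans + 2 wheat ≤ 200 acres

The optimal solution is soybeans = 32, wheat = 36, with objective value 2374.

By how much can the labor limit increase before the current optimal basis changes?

36

Binding constraints: labor, land. The basis is B = [[4,1],[4,2]] with det 4.
Per unit increase in labor, x* moves by d = (0.5, -1).
The basis stays optimal until wheat reaches 0; allowable increase = 36 hr.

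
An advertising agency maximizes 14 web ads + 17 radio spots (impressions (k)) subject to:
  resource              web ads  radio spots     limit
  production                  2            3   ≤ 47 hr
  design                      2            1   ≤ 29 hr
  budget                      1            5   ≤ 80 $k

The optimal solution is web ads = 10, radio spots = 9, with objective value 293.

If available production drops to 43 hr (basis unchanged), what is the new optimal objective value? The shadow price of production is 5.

273

Δb = -4, so new z* = 293 + (5)·(-4) = 293 − 20 = 273.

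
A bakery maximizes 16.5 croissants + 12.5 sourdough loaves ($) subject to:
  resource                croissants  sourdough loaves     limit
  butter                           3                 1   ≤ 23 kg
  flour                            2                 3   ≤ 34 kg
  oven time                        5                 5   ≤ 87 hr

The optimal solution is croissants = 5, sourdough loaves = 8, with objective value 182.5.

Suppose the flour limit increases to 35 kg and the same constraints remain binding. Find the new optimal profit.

185.5

Binding: butter and flour. Non-binding: oven time (22 unused).
Since oven time is not tight, its dual is 0.
The binding rows give the dual system: 3·y_butter + 2·y_flour = 16.5 and 1·y_butter + 3·y_flour = 12.5.
Solving: y_butter = 3.5, y_flour = 3.
Δz = y_flour·Δb = 3 × (1) = 3, so new z* = 182.5 + 3 = 185.5.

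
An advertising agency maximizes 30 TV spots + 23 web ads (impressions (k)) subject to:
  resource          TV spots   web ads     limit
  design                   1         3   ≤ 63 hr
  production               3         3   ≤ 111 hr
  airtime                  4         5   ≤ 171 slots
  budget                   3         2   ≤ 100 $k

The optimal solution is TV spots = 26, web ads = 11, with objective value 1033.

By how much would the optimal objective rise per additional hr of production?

At the optimum: design uses 59 of 63 (slack = 4); production uses 111 of 111 (binding); airtime uses 159 of 171 (slack = 12); budget uses 100 of 100 (binding).
Since design, airtime are not tight, their duals are 0.
From A_Bᵀ y = c: 3·y_production + 3·y_budget = 30; 3·y_production + 2·y_budget = 23.
→ y_production = 3 and y_budget = 7.
Shadow price of production = 3.

3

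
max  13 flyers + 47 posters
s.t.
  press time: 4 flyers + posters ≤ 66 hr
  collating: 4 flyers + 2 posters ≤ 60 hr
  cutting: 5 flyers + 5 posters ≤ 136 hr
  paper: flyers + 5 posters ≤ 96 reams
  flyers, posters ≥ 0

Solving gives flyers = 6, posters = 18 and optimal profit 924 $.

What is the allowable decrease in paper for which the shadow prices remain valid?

81

Binding constraints: collating, paper. The basis is B = [[4,2],[1,5]] with det 18.
Per unit decrease in paper, x* moves by d = (0.1111, -0.2222).
The basis stays optimal until posters reaches 0; allowable decrease = 81 reams.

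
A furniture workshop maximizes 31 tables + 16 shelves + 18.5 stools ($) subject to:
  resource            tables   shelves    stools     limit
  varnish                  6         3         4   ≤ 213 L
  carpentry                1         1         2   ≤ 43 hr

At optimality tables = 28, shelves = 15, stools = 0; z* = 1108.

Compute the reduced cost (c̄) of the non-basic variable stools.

-3.5

At the optimum: varnish uses 213 of 213 (binding); carpentry uses 43 of 43 (binding).
Dual feasibility on the basic columns requires 6·y_varnish + 1·y_carpentry = 31, 3·y_varnish + 1·y_carpentry = 16.
Solving: y_varnish = 5, y_carpentry = 1.
Reduced cost of stools: c₃ − yᵀa₃ = 18.5 − (5·4 + 1·2) = 18.5 − 22 = -3.5.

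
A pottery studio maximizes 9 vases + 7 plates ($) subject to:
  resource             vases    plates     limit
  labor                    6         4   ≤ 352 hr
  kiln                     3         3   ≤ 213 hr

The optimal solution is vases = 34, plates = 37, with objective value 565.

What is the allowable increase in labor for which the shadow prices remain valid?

Binding constraints: labor, kiln. The basis is B = [[6,4],[3,3]] with det 6.
Per unit increase in labor, x* moves by d = (0.5, -0.5).
The basis stays optimal until plates reaches 0; allowable increase = 74 hr.

74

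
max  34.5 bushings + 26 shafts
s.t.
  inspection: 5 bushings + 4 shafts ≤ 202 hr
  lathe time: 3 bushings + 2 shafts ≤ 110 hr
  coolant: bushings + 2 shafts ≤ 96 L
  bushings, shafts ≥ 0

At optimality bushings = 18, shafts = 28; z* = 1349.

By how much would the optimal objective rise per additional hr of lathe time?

At the optimum: inspection uses 202 of 202 (binding); lathe time uses 110 of 110 (binding); coolant uses 74 of 96 (slack = 22).
By complementary slackness, y = 0 for the non-binding constraint.
Dual feasibility on the basic columns requires 5·y_inspection + 3·y_lathe time = 34.5, 4·y_inspection + 2·y_lathe time = 26.
→ y_inspection = 4.5 and y_lathe time = 4.
Shadow price of lathe time = 4.

4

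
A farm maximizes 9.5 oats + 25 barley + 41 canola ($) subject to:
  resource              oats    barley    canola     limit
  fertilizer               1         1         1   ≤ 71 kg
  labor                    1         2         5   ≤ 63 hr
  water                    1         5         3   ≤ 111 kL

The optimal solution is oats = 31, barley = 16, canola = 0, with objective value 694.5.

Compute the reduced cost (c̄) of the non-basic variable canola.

Binding: labor and water. Non-binding: fertilizer (24 unused).
Since fertilizer is not tight, its dual is 0.
From A_Bᵀ y = c: 1·y_labor + 1·y_water = 9.5; 2·y_labor + 5·y_water = 25.
→ y_labor = 7.5 and y_water = 2.
Reduced cost of canola: c₃ − yᵀa₃ = 41 − (7.5·5 + 2·3) = 41 − 43.5 = -2.5.

-2.5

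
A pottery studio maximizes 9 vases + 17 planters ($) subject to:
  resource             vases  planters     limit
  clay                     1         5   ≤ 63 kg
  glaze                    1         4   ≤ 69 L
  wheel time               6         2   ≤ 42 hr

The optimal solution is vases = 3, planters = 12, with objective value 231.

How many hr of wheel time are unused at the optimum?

0

wheel time used = 6·3 + 2·12 = 42; slack = 42 − 42 = 0.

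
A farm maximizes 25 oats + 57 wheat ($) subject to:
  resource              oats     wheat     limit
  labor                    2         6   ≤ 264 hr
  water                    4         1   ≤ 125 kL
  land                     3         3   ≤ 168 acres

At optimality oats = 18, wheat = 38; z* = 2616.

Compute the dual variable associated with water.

0

Binding: labor and land. Non-binding: water (15 unused).
Slack constraints have shadow price 0 (complementary slackness).
From A_Bᵀ y = c: 2·y_labor + 3·y_land = 25; 6·y_labor + 3·y_land = 57.
This yields shadow prices y_labor = 8, y_land = 3.
Shadow price of water = 0.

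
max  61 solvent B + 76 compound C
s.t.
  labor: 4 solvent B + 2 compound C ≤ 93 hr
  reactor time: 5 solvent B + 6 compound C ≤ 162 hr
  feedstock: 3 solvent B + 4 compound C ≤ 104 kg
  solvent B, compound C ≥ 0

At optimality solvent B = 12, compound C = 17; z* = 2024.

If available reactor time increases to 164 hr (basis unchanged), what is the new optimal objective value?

At the optimum: labor uses 82 of 93 (slack = 11); reactor time uses 162 of 162 (binding); feedstock uses 104 of 104 (binding).
By complementary slackness, y = 0 for the non-binding constraint.
From A_Bᵀ y = c: 5·y_reactor time + 3·y_feedstock = 61; 6·y_reactor time + 4·y_feedstock = 76.
→ y_reactor time = 8 and y_feedstock = 7.
Δz = y_reactor time·Δb = 8 × (2) = 16, so new z* = 2024 + 16 = 2040.

2040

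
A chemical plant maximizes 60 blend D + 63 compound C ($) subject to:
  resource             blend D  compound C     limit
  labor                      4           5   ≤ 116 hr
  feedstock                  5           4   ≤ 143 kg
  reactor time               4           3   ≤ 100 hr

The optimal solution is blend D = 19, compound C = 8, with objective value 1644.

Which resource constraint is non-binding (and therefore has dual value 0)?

feedstock

labor: 116/116 (binding)
feedstock: 127/143 (slack 16)
reactor time: 100/100 (binding)
By complementary slackness, a constraint with positive slack has shadow price 0 → feedstock.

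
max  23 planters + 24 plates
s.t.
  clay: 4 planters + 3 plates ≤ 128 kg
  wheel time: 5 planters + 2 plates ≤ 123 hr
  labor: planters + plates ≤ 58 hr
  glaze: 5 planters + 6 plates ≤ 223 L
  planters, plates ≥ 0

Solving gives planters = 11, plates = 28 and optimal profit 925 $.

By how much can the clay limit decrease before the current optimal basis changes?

16.5

Binding constraints: clay, glaze. The basis is B = [[4,3],[5,6]] with det 9.
Per unit decrease in clay, x* moves by d = (-0.6667, 0.5556).
The basis stays optimal until planters reaches 0; allowable decrease = 16.5 kg.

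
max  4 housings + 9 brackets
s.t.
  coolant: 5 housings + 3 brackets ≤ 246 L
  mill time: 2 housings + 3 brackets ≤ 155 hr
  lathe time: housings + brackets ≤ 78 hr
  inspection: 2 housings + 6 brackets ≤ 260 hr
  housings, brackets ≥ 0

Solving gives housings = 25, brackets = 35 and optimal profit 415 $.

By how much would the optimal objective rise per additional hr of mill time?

1

Check each constraint at x*: coolant 230/246 (slack 16); mill time 155/155 (tight); lathe time 60/78 (slack 18); inspection 260/260 (tight).
Slack constraints have shadow price 0 (complementary slackness).
Dual feasibility on the basic columns requires 2·y_mill time + 2·y_inspection = 4, 3·y_mill time + 6·y_inspection = 9.
Solving: y_mill time = 1, y_inspection = 1.
Shadow price of mill time = 1.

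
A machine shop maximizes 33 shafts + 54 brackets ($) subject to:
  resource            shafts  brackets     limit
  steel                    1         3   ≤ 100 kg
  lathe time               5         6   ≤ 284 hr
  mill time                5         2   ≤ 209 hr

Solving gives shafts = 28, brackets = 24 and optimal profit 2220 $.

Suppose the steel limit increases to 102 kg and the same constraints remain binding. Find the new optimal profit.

2236

Binding: steel and lathe time. Non-binding: mill time (21 unused).
By complementary slackness, y = 0 for the non-binding constraint.
The binding rows give the dual system: 1·y_steel + 5·y_lathe time = 33 and 3·y_steel + 6·y_lathe time = 54.
Solving: y_steel = 8, y_lathe time = 5.
Δz = y_steel·Δb = 8 × (2) = 16, so new z* = 2220 + 16 = 2236.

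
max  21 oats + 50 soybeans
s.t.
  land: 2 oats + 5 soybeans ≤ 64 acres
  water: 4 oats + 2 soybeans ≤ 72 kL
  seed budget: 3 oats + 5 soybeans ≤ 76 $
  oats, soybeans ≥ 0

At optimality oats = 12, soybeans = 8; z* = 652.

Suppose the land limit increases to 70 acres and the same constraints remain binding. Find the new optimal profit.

706

At the optimum: land uses 64 of 64 (binding); water uses 64 of 72 (slack = 8); seed budget uses 76 of 76 (binding).
Slack constraints have shadow price 0 (complementary slackness).
From A_Bᵀ y = c: 2·y_land + 3·y_seed budget = 21; 5·y_land + 5·y_seed budget = 50.
This yields shadow prices y_land = 9, y_seed budget = 1.
Δz = y_land·Δb = 9 × (6) = 54, so new z* = 652 + 54 = 706.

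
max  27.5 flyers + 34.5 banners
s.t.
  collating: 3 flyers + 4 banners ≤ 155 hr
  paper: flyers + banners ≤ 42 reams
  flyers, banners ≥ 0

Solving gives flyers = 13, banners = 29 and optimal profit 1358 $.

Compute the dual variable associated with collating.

Check each constraint at x*: collating 155/155 (tight); paper 42/42 (tight).
Dual feasibility on the basic columns requires 3·y_collating + 1·y_paper = 27.5, 4·y_collating + 1·y_paper = 34.5.
Solving: y_collating = 7, y_paper = 6.5.
Shadow price of collating = 7.

7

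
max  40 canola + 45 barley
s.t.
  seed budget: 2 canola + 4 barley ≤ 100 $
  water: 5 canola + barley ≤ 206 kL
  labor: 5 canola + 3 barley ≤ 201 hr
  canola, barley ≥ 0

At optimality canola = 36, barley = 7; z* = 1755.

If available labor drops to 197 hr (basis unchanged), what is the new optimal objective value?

Binding: seed budget and labor. Non-binding: water (19 unused).
Slack constraints have shadow price 0 (complementary slackness).
The binding rows give the dual system: 2·y_seed budget + 5·y_labor = 40 and 4·y_seed budget + 3·y_labor = 45.
This yields shadow prices y_seed budget = 7.5, y_labor = 5.
Δz = y_labor·Δb = 5 × (-4) = -20, so new z* = 1755 − 20 = 1735.

1735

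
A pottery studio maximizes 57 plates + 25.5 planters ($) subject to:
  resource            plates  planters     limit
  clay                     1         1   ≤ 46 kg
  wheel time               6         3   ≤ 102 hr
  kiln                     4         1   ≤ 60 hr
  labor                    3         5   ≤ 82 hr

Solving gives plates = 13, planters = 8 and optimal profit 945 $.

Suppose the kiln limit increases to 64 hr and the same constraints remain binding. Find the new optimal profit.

Binding: wheel time and kiln. Non-binding: clay (25 unused), labor (3 unused).
By complementary slackness, y = 0 for the non-binding constraints.
From A_Bᵀ y = c: 6·y_wheel time + 4·y_kiln = 57; 3·y_wheel time + 1·y_kiln = 25.5.
This yields shadow prices y_wheel time = 7.5, y_kiln = 3.
Δz = y_kiln·Δb = 3 × (4) = 12, so new z* = 945 + 12 = 957.

957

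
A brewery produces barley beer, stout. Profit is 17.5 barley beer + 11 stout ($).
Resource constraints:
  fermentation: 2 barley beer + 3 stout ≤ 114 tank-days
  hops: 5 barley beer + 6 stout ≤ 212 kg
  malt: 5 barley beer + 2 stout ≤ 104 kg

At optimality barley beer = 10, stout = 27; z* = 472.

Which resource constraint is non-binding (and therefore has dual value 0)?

fermentation

fermentation: 101/114 (slack 13)
hops: 212/212 (binding)
malt: 104/104 (binding)
By complementary slackness, a constraint with positive slack has shadow price 0 → fermentation.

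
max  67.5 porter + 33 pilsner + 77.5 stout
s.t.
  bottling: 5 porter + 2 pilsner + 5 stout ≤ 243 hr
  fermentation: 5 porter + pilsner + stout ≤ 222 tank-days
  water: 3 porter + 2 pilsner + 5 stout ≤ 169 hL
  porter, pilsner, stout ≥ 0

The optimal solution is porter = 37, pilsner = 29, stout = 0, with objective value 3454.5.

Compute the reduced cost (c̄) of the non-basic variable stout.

-5

Check each constraint at x*: bottling 243/243 (tight); fermentation 214/222 (slack 8); water 169/169 (tight).
By complementary slackness, y = 0 for the non-binding constraint.
From A_Bᵀ y = c: 5·y_bottling + 3·y_water = 67.5; 2·y_bottling + 2·y_water = 33.
This yields shadow prices y_bottling = 9, y_water = 7.5.
Reduced cost of stout: c₃ − yᵀa₃ = 77.5 − (9·5 + 7.5·5) = 77.5 − 82.5 = -5.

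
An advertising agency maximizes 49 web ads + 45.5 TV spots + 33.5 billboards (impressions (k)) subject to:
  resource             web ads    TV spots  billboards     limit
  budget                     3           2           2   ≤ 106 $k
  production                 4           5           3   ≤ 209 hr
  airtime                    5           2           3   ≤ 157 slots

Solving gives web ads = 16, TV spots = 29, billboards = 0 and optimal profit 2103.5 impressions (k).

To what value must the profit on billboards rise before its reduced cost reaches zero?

Binding: budget and production. Non-binding: airtime (19 unused).
By complementary slackness, y = 0 for the non-binding constraint.
The binding rows give the dual system: 3·y_budget + 4·y_production = 49 and 2·y_budget + 5·y_production = 45.5.
This yields shadow prices y_budget = 9, y_production = 5.5.
billboards enters the basis when its profit ≥ yᵀa₃ = 9·2 + 5.5·3 = 34.5.

34.5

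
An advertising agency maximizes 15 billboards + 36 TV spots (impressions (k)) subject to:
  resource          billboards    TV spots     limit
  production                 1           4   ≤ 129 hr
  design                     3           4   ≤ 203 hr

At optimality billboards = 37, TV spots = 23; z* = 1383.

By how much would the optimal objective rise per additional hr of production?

Both production and design are binding at x*.
Dual feasibility on the basic columns requires 1·y_production + 3·y_design = 15, 4·y_production + 4·y_design = 36.
This yields shadow prices y_production = 6, y_design = 3.
Shadow price of production = 6.

6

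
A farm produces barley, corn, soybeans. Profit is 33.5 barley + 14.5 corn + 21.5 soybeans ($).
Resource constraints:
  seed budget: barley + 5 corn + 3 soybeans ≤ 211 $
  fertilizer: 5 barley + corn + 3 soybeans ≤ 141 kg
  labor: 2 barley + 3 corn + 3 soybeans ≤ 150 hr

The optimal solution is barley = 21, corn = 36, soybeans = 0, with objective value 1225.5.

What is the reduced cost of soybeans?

-4

At the optimum: seed budget uses 201 of 211 (slack = 10); fertilizer uses 141 of 141 (binding); labor uses 150 of 150 (binding).
Slack constraints have shadow price 0 (complementary slackness).
The binding rows give the dual system: 5·y_fertilizer + 2·y_labor = 33.5 and 1·y_fertilizer + 3·y_labor = 14.5.
→ y_fertilizer = 5.5 and y_labor = 3.
Reduced cost of soybeans: c₃ − yᵀa₃ = 21.5 − (5.5·3 + 3·3) = 21.5 − 25.5 = -4.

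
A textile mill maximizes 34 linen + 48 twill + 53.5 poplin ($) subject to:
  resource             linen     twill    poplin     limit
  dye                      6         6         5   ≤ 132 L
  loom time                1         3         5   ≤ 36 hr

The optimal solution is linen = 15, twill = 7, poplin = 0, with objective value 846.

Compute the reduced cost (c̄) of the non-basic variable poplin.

-4

Check each constraint at x*: dye 132/132 (tight); loom time 36/36 (tight).
Dual feasibility on the basic columns requires 6·y_dye + 1·y_loom time = 34, 6·y_dye + 3·y_loom time = 48.
→ y_dye = 4.5 and y_loom time = 7.
Reduced cost of poplin: c₃ − yᵀa₃ = 53.5 − (4.5·5 + 7·5) = 53.5 − 57.5 = -4.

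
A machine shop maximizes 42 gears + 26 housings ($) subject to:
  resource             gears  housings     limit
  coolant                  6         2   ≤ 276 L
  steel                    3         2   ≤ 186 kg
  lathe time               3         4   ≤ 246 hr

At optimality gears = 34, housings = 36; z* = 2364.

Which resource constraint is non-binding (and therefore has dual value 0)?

steel

coolant: 276/276 (binding)
steel: 174/186 (slack 12)
lathe time: 246/246 (binding)
By complementary slackness, a constraint with positive slack has shadow price 0 → steel.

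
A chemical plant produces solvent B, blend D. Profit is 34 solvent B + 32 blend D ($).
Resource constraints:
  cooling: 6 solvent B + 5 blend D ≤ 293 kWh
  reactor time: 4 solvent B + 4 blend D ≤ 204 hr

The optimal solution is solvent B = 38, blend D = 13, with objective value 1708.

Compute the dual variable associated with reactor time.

5.5

Both cooling and reactor time are binding at x*.
The binding rows give the dual system: 6·y_cooling + 4·y_reactor time = 34 and 5·y_cooling + 4·y_reactor time = 32.
This yields shadow prices y_cooling = 2, y_reactor time = 5.5.
Shadow price of reactor time = 5.5.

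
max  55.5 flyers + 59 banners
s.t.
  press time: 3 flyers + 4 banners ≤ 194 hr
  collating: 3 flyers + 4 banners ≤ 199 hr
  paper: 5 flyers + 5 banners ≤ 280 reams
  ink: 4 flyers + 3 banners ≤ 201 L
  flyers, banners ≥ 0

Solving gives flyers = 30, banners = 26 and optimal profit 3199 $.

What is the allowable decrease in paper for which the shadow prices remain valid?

Binding constraints: press time, paper. The basis is B = [[3,4],[5,5]] with det -5.
Per unit decrease in paper, x* moves by d = (-0.8, 0.6).
The basis stays optimal until flyers reaches 0; allowable decrease = 37.5 reams.

37.5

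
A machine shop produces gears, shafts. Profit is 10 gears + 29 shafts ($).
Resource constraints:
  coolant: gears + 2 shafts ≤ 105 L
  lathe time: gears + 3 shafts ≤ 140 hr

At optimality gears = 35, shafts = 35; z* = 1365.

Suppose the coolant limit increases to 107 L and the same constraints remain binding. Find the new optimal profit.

Check each constraint at x*: coolant 105/105 (tight); lathe time 140/140 (tight).
From A_Bᵀ y = c: 1·y_coolant + 1·y_lathe time = 10; 2·y_coolant + 3·y_lathe time = 29.
→ y_coolant = 1 and y_lathe time = 9.
Δz = y_coolant·Δb = 1 × (2) = 2, so new z* = 1365 + 2 = 1367.

1367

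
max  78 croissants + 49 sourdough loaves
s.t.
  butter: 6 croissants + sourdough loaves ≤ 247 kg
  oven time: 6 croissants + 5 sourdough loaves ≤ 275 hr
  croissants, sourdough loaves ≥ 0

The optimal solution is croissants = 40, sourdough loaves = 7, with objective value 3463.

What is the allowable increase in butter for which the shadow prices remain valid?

Binding constraints: butter, oven time. The basis is B = [[6,1],[6,5]] with det 24.
Per unit increase in butter, x* moves by d = (0.2083, -0.25).
The basis stays optimal until sourdough loaves reaches 0; allowable increase = 28 kg.

28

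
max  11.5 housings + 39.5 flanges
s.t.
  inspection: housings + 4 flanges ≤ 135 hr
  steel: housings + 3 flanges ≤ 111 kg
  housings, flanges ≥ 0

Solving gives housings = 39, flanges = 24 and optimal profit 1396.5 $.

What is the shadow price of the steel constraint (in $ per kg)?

At the optimum: inspection uses 135 of 135 (binding); steel uses 111 of 111 (binding).
From A_Bᵀ y = c: 1·y_inspection + 1·y_steel = 11.5; 4·y_inspection + 3·y_steel = 39.5.
This yields shadow prices y_inspection = 5, y_steel = 6.5.
Shadow price of steel = 6.5.

6.5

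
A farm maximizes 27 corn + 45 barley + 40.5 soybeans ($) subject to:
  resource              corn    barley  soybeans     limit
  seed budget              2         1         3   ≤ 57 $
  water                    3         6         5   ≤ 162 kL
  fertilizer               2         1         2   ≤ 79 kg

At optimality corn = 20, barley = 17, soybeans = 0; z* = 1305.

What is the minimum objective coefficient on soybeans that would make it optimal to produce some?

44

At the optimum: seed budget uses 57 of 57 (binding); water uses 162 of 162 (binding); fertilizer uses 57 of 79 (slack = 22).
By complementary slackness, y = 0 for the non-binding constraint.
Dual feasibility on the basic columns requires 2·y_seed budget + 3·y_water = 27, 1·y_seed budget + 6·y_water = 45.
This yields shadow prices y_seed budget = 3, y_water = 7.
soybeans enters the basis when its profit ≥ yᵀa₃ = 3·3 + 7·5 = 44.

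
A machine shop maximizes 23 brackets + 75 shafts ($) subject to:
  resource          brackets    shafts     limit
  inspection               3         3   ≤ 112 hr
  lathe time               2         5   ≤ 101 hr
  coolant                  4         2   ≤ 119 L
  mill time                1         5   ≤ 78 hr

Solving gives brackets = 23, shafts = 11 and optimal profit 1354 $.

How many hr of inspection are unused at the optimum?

10

inspection used = 3·23 + 3·11 = 102; slack = 112 − 102 = 10.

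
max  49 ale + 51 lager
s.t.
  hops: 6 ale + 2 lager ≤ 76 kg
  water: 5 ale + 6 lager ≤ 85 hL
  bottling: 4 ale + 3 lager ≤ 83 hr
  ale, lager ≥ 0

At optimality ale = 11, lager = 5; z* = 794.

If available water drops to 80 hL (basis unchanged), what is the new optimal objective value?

754

Check each constraint at x*: hops 76/76 (tight); water 85/85 (tight); bottling 59/83 (slack 24).
By complementary slackness, y = 0 for the non-binding constraint.
From A_Bᵀ y = c: 6·y_hops + 5·y_water = 49; 2·y_hops + 6·y_water = 51.
This yields shadow prices y_hops = 1.5, y_water = 8.
Δz = y_water·Δb = 8 × (-5) = -40, so new z* = 794 − 40 = 754.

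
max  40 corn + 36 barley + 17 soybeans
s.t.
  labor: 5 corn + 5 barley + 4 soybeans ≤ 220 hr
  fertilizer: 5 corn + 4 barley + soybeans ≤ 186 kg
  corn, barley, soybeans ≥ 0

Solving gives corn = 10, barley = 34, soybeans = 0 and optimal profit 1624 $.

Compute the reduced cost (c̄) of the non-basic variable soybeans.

-3

Check each constraint at x*: labor 220/220 (tight); fertilizer 186/186 (tight).
The binding rows give the dual system: 5·y_labor + 5·y_fertilizer = 40 and 5·y_labor + 4·y_fertilizer = 36.
This yields shadow prices y_labor = 4, y_fertilizer = 4.
Reduced cost of soybeans: c₃ − yᵀa₃ = 17 − (4·4 + 4·1) = 17 − 20 = -3.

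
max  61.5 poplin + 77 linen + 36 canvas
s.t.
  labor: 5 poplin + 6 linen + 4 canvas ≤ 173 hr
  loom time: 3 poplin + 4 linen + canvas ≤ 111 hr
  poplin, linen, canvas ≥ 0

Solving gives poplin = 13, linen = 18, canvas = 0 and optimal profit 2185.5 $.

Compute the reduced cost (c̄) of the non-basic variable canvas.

-2

Check each constraint at x*: labor 173/173 (tight); loom time 111/111 (tight).
The binding rows give the dual system: 5·y_labor + 3·y_loom time = 61.5 and 6·y_labor + 4·y_loom time = 77.
→ y_labor = 7.5 and y_loom time = 8.
Reduced cost of canvas: c₃ − yᵀa₃ = 36 − (7.5·4 + 8·1) = 36 − 38 = -2.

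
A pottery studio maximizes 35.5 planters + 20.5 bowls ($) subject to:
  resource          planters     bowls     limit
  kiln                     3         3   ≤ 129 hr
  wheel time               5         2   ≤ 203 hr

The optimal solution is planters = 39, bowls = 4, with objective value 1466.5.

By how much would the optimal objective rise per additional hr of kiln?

At the optimum: kiln uses 129 of 129 (binding); wheel time uses 203 of 203 (binding).
From A_Bᵀ y = c: 3·y_kiln + 5·y_wheel time = 35.5; 3·y_kiln + 2·y_wheel time = 20.5.
This yields shadow prices y_kiln = 3.5, y_wheel time = 5.
Shadow price of kiln = 3.5.

3.5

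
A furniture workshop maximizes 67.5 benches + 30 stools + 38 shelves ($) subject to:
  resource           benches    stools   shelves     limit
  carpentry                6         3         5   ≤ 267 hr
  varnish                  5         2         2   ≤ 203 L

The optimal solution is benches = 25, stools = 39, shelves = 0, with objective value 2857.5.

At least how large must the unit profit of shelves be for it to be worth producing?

At the optimum: carpentry uses 267 of 267 (binding); varnish uses 203 of 203 (binding).
The binding rows give the dual system: 6·y_carpentry + 5·y_varnish = 67.5 and 3·y_carpentry + 2·y_varnish = 30.
This yields shadow prices y_carpentry = 5, y_varnish = 7.5.
shelves enters the basis when its profit ≥ yᵀa₃ = 5·5 + 7.5·2 = 40.

40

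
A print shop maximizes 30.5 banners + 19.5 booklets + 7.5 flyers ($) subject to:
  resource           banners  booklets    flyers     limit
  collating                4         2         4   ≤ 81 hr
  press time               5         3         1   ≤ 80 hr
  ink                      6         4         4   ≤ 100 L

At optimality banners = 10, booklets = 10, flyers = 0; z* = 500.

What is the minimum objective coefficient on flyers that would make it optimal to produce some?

14.5

Check each constraint at x*: collating 60/81 (slack 21); press time 80/80 (tight); ink 100/100 (tight).
Slack constraints have shadow price 0 (complementary slackness).
The binding rows give the dual system: 5·y_press time + 6·y_ink = 30.5 and 3·y_press time + 4·y_ink = 19.5.
Solving: y_press time = 2.5, y_ink = 3.
flyers enters the basis when its profit ≥ yᵀa₃ = 2.5·1 + 3·4 = 14.5.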